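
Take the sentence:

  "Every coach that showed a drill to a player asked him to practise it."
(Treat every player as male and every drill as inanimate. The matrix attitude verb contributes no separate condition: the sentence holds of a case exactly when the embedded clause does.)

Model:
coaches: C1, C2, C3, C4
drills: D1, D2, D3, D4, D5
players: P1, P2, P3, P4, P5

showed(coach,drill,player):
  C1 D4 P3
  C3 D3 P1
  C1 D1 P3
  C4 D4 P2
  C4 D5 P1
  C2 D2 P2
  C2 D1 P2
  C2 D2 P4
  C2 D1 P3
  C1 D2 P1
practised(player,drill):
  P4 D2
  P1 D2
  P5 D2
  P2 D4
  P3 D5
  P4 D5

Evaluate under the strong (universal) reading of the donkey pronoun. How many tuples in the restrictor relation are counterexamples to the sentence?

"him" takes "a player" as antecedent and "it" takes "a drill"; both are donkey pronouns co-varying with the restrictor.
Strong reading: for every (c,d,p) with showed(c,d,p), practised(p,d).
Restrictor triples: (C1,D1,P3)→practised(P3,D1) ✗  (C1,D2,P1)→practised(P1,D2) ✓  (C1,D4,P3)→practised(P3,D4) ✗  (C2,D1,P2)→practised(P2,D1) ✗  (C2,D1,P3)→practised(P3,D1) ✗  (C2,D2,P2)→practised(P2,D2) ✗  (C2,D2,P4)→practised(P4,D2) ✓  (C3,D3,P1)→practised(P1,D3) ✗  (C4,D4,P2)→practised(P2,D4) ✓  (C4,D5,P1)→practised(P1,D5) ✗
Counterexamples (restrictor triples failing the scope): 7.

7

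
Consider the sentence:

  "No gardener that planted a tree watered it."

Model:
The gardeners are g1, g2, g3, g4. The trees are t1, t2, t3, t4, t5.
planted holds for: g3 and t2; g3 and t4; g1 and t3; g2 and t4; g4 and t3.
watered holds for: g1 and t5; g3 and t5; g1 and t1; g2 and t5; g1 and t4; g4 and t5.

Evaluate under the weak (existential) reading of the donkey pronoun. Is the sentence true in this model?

True

"it" takes "a tree" as antecedent — a donkey pronoun bound across the clause boundary.
Truth condition: for no (g,t) with planted(g,t) does watered(g,t) hold.
Restrictor pairs — does the scope hold? (g1,t3):fails  (g2,t4):fails  (g3,t2):fails  (g3,t4):fails  (g4,t3):fails
Scope holds for no restrictor pair, so the sentence is true.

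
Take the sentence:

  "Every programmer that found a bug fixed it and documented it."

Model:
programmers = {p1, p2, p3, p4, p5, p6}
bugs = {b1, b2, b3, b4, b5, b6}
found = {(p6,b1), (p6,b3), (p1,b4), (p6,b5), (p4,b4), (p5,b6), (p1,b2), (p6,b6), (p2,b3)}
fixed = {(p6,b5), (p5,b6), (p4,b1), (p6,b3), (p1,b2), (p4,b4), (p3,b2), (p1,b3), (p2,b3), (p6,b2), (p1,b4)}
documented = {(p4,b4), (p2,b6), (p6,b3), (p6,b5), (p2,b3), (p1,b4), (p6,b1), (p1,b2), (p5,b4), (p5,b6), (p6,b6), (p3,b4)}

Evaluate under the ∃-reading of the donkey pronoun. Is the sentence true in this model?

"it" takes "a bug" as antecedent — a donkey pronoun bound across the clause boundary.
Weak reading: every programmer p with some found-bug has at least one found-bug b such that fixed(p,b) ∧ documented(p,b).
Per programmer: p1:✓  p2:✓  p4:✓  p5:✓  p6:✓
Every programmer in the restrictor has a witness.

True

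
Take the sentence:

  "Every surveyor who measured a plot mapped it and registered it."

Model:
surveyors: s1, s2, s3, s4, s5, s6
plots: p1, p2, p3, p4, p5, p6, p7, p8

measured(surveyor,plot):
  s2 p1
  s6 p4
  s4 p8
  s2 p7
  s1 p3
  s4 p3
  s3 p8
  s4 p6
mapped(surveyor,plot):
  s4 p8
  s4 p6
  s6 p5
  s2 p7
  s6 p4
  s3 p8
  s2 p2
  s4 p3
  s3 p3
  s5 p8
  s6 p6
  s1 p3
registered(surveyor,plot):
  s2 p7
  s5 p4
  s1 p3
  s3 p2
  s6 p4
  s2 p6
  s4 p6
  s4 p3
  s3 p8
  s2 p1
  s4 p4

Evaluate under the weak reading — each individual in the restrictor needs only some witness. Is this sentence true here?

"it" takes "a plot" as antecedent — a donkey pronoun bound across the clause boundary.
Weak reading: every surveyor s with some measured-plot has at least one measured-plot p such that mapped(s,p) ∧ registered(s,p).
Per surveyor: s1:✓  s2:✓  s3:✓  s4:✓  s6:✓
Every surveyor in the restrictor has a witness.

True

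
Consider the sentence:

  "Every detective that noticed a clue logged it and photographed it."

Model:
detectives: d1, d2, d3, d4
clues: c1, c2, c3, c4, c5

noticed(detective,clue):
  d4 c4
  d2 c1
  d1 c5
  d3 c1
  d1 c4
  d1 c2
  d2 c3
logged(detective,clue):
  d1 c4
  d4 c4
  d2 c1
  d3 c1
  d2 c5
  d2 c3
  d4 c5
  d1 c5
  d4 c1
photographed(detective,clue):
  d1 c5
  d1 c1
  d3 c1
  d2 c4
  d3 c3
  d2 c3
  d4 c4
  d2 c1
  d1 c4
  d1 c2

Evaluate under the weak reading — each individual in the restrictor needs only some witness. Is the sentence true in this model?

True

"it" takes "a clue" as antecedent — a donkey pronoun bound across the clause boundary.
Weak reading: every detective d with some noticed-clue has at least one noticed-clue c such that logged(d,c) ∧ photographed(d,c).
Per detective: d1:✓  d2:✓  d3:✓  d4:✓
Every detective in the restrictor has a witness.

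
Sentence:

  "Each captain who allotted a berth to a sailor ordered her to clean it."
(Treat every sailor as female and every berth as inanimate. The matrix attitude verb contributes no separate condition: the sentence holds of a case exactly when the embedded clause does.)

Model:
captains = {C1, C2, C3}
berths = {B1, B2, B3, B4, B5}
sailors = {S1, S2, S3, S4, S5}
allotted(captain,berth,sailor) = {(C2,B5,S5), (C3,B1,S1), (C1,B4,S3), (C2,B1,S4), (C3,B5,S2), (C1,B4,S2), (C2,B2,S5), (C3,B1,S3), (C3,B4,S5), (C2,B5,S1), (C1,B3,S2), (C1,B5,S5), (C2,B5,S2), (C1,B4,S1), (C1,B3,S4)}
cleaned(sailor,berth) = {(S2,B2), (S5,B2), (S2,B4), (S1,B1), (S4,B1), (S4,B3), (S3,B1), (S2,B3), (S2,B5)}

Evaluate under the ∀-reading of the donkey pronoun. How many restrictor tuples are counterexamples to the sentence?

6

"her" takes "a sailor" as antecedent and "it" takes "a berth"; both are donkey pronouns co-varying with the restrictor.
Strong reading: for every (c,b,s) with allotted(c,b,s), cleaned(s,b).
Restrictor triples: (C1,B3,S2)→cleaned(S2,B3) ✓  (C1,B3,S4)→cleaned(S4,B3) ✓  (C1,B4,S1)→cleaned(S1,B4) ✗  (C1,B4,S2)→cleaned(S2,B4) ✓  (C1,B4,S3)→cleaned(S3,B4) ✗  (C1,B5,S5)→cleaned(S5,B5) ✗  (C2,B1,S4)→cleaned(S4,B1) ✓  (C2,B2,S5)→cleaned(S5,B2) ✓  (C2,B5,S1)→cleaned(S1,B5) ✗  (C2,B5,S2)→cleaned(S2,B5) ✓  (C2,B5,S5)→cleaned(S5,B5) ✗  (C3,B1,S1)→cleaned(S1,B1) ✓  (C3,B1,S3)→cleaned(S3,B1) ✓  (C3,B4,S5)→cleaned(S5,B4) ✗  (C3,B5,S2)→cleaned(S2,B5) ✓
Counterexamples (restrictor triples failing the scope): 6.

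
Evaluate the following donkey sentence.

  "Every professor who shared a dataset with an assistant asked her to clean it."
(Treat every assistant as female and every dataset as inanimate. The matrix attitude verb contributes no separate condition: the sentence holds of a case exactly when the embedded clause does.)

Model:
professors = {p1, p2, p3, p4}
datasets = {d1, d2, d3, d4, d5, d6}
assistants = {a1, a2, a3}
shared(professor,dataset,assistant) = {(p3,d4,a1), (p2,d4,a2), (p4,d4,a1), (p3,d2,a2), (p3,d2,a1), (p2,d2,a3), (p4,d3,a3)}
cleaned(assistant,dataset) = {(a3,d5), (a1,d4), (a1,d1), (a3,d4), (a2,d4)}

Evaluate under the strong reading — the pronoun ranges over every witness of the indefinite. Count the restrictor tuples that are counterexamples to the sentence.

"her" takes "an assistant" as antecedent and "it" takes "a dataset"; both are donkey pronouns co-varying with the restrictor.
Strong reading: for every (p,d,a) with shared(p,d,a), cleaned(a,d).
Restrictor triples: (p2,d2,a3)→cleaned(a3,d2) ✗  (p2,d4,a2)→cleaned(a2,d4) ✓  (p3,d2,a1)→cleaned(a1,d2) ✗  (p3,d2,a2)→cleaned(a2,d2) ✗  (p3,d4,a1)→cleaned(a1,d4) ✓  (p4,d3,a3)→cleaned(a3,d3) ✗  (p4,d4,a1)→cleaned(a1,d4) ✓
Counterexamples (restrictor triples failing the scope): 4.

4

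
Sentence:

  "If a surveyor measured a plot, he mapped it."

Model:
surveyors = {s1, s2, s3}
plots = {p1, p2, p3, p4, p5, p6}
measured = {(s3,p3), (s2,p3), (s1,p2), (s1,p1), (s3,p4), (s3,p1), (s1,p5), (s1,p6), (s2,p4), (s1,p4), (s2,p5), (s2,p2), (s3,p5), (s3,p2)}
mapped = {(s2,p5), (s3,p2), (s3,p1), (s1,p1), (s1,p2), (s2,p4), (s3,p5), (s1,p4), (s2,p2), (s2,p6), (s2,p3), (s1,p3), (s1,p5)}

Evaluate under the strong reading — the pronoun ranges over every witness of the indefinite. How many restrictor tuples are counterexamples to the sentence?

"it" takes "a plot" as antecedent — a donkey pronoun bound across the clause boundary.
Strong reading: for every (s,p) with measured(s,p), mapped(s,p).
Restrictor pairs: (s1,p1) ✓  (s1,p2) ✓  (s1,p4) ✓  (s1,p5) ✓  (s1,p6) ✗  (s2,p2) ✓  (s2,p3) ✓  (s2,p4) ✓  (s2,p5) ✓  (s3,p1) ✓  (s3,p2) ✓  (s3,p3) ✗  (s3,p4) ✗  (s3,p5) ✓
Counterexamples (restrictor pairs failing the scope): 3.

3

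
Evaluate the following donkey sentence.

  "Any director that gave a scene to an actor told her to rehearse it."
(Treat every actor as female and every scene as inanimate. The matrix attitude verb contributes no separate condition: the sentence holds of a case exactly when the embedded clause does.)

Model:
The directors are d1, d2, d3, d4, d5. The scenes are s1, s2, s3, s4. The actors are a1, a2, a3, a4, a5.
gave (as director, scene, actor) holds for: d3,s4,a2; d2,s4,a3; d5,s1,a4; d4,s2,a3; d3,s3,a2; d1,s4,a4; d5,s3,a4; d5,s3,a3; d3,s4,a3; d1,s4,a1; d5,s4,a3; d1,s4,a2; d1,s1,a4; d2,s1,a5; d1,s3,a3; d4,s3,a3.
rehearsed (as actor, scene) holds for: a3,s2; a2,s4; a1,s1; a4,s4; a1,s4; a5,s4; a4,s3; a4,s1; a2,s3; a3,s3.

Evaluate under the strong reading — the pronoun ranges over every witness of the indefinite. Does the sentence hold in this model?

"her" takes "an actor" as antecedent and "it" takes "a scene"; both are donkey pronouns co-varying with the restrictor.
Strong reading: for every (d,s,a) with gave(d,s,a), rehearsed(a,s).
Restrictor triples: (d1,s1,a4)→rehearsed(a4,s1) ✓  (d1,s3,a3)→rehearsed(a3,s3) ✓  (d1,s4,a1)→rehearsed(a1,s4) ✓  (d1,s4,a2)→rehearsed(a2,s4) ✓  (d1,s4,a4)→rehearsed(a4,s4) ✓  (d2,s1,a5)→rehearsed(a5,s1) ✗  (d2,s4,a3)→rehearsed(a3,s4) ✗  (d3,s3,a2)→rehearsed(a2,s3) ✓  (d3,s4,a2)→rehearsed(a2,s4) ✓  (d3,s4,a3)→rehearsed(a3,s4) ✗  (d4,s2,a3)→rehearsed(a3,s2) ✓  (d4,s3,a3)→rehearsed(a3,s3) ✓  (d5,s1,a4)→rehearsed(a4,s1) ✓  (d5,s3,a3)→rehearsed(a3,s3) ✓  (d5,s3,a4)→rehearsed(a4,s3) ✓  (d5,s4,a3)→rehearsed(a3,s4) ✗
Counterexample: (d2,s1,a5) — rehearsed(a5,s1) does not hold.

False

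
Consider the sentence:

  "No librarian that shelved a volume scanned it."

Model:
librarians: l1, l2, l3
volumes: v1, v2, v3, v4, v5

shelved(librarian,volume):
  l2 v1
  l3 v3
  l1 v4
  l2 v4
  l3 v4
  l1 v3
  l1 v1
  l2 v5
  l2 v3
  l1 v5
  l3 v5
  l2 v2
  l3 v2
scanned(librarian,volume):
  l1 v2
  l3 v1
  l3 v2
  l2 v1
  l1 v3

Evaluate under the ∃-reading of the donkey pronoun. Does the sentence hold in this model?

False

"it" takes "a volume" as antecedent — a donkey pronoun bound across the clause boundary.
Truth condition: for no (l,v) with shelved(l,v) does scanned(l,v) hold.
Restrictor pairs — does the scope hold? (l1,v1):fails  (l1,v3):holds  (l1,v4):fails  (l1,v5):fails  (l2,v1):holds  (l2,v2):fails  (l2,v3):fails  (l2,v4):fails  (l2,v5):fails  (l3,v2):holds  (l3,v3):fails  (l3,v4):fails  (l3,v5):fails
Scope holds for 3 pair(s), so the sentence is false.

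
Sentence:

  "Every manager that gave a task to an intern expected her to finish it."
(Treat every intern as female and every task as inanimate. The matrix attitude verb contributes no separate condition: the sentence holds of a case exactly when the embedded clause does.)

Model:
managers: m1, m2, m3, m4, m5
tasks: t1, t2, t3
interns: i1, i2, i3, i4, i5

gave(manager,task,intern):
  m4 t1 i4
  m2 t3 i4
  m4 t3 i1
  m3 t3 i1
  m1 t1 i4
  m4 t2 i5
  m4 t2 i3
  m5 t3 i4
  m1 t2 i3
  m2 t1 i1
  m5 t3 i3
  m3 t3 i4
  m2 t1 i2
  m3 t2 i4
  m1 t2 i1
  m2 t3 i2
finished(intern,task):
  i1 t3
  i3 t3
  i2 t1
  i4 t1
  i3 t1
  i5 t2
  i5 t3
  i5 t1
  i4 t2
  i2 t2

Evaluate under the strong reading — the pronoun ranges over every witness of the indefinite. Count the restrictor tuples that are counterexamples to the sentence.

8

"her" takes "an intern" as antecedent and "it" takes "a task"; both are donkey pronouns co-varying with the restrictor.
Strong reading: for every (m,t,i) with gave(m,t,i), finished(i,t).
Restrictor triples: (m1,t1,i4)→finished(i4,t1) ✓  (m1,t2,i1)→finished(i1,t2) ✗  (m1,t2,i3)→finished(i3,t2) ✗  (m2,t1,i1)→finished(i1,t1) ✗  (m2,t1,i2)→finished(i2,t1) ✓  (m2,t3,i2)→finished(i2,t3) ✗  (m2,t3,i4)→finished(i4,t3) ✗  (m3,t2,i4)→finished(i4,t2) ✓  (m3,t3,i1)→finished(i1,t3) ✓  (m3,t3,i4)→finished(i4,t3) ✗  (m4,t1,i4)→finished(i4,t1) ✓  (m4,t2,i3)→finished(i3,t2) ✗  (m4,t2,i5)→finished(i5,t2) ✓  (m4,t3,i1)→finished(i1,t3) ✓  (m5,t3,i3)→finished(i3,t3) ✓  (m5,t3,i4)→finished(i4,t3) ✗
Counterexamples (restrictor triples failing the scope): 8.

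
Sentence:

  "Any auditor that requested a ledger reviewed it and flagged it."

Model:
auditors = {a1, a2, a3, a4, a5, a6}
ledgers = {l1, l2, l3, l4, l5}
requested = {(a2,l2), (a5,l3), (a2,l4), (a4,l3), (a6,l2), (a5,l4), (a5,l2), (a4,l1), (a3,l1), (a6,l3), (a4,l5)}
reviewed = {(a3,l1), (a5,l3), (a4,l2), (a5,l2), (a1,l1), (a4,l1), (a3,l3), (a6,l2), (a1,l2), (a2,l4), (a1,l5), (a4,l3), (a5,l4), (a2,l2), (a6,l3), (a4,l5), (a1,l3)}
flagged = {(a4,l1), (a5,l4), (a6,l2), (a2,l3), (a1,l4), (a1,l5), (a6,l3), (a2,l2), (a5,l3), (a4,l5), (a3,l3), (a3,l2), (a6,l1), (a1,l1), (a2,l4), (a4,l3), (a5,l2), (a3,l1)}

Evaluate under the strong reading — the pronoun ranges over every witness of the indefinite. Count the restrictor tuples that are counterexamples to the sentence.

0

"it" takes "a ledger" as antecedent — a donkey pronoun bound across the clause boundary.
Strong reading: for every (a,l) with requested(a,l), reviewed(a,l) ∧ flagged(a,l).
Restrictor pairs: (a2,l2) ✓  (a2,l4) ✓  (a3,l1) ✓  (a4,l1) ✓  (a4,l3) ✓  (a4,l5) ✓  (a5,l2) ✓  (a5,l3) ✓  (a5,l4) ✓  (a6,l2) ✓  (a6,l3) ✓
Counterexamples (restrictor pairs failing the scope): 0.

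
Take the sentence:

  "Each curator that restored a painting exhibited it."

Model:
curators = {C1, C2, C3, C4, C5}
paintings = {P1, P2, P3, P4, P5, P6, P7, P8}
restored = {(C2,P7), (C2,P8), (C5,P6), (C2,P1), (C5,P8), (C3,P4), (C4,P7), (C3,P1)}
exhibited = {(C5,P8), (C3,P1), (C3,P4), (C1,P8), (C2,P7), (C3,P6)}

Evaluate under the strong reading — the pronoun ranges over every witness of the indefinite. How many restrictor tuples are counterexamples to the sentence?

"it" takes "a painting" as antecedent — a donkey pronoun bound across the clause boundary.
Strong reading: for every (c,p) with restored(c,p), exhibited(c,p).
Restrictor pairs: (C2,P1) ✗  (C2,P7) ✓  (C2,P8) ✗  (C3,P1) ✓  (C3,P4) ✓  (C4,P7) ✗  (C5,P6) ✗  (C5,P8) ✓
Counterexamples (restrictor pairs failing the scope): 4.

4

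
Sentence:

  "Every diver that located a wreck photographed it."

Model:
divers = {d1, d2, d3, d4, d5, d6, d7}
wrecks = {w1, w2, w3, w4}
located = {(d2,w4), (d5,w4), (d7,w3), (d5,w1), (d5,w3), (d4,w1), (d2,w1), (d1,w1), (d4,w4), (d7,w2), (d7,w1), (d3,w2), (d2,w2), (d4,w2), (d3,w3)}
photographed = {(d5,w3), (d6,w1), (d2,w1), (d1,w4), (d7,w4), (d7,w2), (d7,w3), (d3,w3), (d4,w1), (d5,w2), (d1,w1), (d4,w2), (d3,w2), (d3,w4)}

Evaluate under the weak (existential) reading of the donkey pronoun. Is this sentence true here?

"it" takes "a wreck" as antecedent — a donkey pronoun bound across the clause boundary.
Weak reading: every diver d with some located-wreck has at least one located-wreck w such that photographed(d,w).
Per diver: d1:✓  d2:✓  d3:✓  d4:✓  d5:✓  d7:✓
Every diver in the restrictor has a witness.

True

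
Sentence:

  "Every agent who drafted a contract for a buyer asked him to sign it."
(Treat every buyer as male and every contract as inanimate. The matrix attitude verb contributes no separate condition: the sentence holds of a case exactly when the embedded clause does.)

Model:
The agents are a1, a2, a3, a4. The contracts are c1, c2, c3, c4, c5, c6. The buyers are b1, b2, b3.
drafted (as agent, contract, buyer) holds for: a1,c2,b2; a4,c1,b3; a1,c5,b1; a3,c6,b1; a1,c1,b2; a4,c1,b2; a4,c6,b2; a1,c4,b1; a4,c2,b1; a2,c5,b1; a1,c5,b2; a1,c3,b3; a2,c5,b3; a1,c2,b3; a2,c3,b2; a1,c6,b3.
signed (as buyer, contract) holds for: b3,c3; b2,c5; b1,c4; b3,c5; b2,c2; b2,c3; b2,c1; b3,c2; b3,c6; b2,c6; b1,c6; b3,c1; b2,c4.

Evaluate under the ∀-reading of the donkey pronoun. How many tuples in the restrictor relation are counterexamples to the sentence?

"him" takes "a buyer" as antecedent and "it" takes "a contract"; both are donkey pronouns co-varying with the restrictor.
Strong reading: for every (a,c,b) with drafted(a,c,b), signed(b,c).
Restrictor triples: (a1,c1,b2)→signed(b2,c1) ✓  (a1,c2,b2)→signed(b2,c2) ✓  (a1,c2,b3)→signed(b3,c2) ✓  (a1,c3,b3)→signed(b3,c3) ✓  (a1,c4,b1)→signed(b1,c4) ✓  (a1,c5,b1)→signed(b1,c5) ✗  (a1,c5,b2)→signed(b2,c5) ✓  (a1,c6,b3)→signed(b3,c6) ✓  (a2,c3,b2)→signed(b2,c3) ✓  (a2,c5,b1)→signed(b1,c5) ✗  (a2,c5,b3)→signed(b3,c5) ✓  (a3,c6,b1)→signed(b1,c6) ✓  (a4,c1,b2)→signed(b2,c1) ✓  (a4,c1,b3)→signed(b3,c1) ✓  (a4,c2,b1)→signed(b1,c2) ✗  (a4,c6,b2)→signed(b2,c6) ✓
Counterexamples (restrictor triples failing the scope): 3.

3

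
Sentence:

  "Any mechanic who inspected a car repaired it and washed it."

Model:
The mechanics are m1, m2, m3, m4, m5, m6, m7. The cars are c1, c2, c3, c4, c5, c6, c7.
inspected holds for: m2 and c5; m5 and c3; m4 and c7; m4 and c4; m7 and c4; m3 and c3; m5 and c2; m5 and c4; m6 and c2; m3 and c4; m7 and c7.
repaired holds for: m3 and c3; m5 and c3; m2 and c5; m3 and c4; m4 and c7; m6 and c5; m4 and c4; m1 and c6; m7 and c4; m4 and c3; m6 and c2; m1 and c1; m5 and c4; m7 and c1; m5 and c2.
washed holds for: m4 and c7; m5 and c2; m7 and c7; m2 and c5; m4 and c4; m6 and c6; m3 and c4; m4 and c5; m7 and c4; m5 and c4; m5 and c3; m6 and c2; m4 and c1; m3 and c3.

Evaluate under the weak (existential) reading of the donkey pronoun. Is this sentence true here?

"it" takes "a car" as antecedent — a donkey pronoun bound across the clause boundary.
Weak reading: every mechanic m with some inspected-car has at least one inspected-car c such that repaired(m,c) ∧ washed(m,c).
Per mechanic: m2:✓  m3:✓  m4:✓  m5:✓  m6:✓  m7:✓
Every mechanic in the restrictor has a witness.

True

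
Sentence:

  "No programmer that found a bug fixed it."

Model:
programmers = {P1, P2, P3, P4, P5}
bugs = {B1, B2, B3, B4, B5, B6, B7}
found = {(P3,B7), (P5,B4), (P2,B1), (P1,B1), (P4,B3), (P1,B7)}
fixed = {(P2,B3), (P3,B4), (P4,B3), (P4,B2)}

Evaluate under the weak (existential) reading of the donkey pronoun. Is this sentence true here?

"it" takes "a bug" as antecedent — a donkey pronoun bound across the clause boundary.
Truth condition: for no (p,b) with found(p,b) does fixed(p,b) hold.
Restrictor pairs — does the scope hold? (P1,B1):fails  (P1,B7):fails  (P2,B1):fails  (P3,B7):fails  (P4,B3):holds  (P5,B4):fails
Scope holds for 1 pair(s), so the sentence is false.

False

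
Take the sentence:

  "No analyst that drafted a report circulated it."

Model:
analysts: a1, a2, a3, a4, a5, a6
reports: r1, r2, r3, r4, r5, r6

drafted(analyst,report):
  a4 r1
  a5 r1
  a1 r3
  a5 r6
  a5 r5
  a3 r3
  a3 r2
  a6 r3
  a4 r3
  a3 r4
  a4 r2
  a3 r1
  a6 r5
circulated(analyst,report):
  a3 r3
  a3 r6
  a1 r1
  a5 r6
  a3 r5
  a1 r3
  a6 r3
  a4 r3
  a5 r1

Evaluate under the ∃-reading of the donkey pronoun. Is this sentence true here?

"it" takes "a report" as antecedent — a donkey pronoun bound across the clause boundary.
Truth condition: for no (a,r) with drafted(a,r) does circulated(a,r) hold.
Restrictor pairs — does the scope hold? (a1,r3):holds  (a3,r1):fails  (a3,r2):fails  (a3,r3):holds  (a3,r4):fails  (a4,r1):fails  (a4,r2):fails  (a4,r3):holds  (a5,r1):holds  (a5,r5):fails  (a5,r6):holds  (a6,r3):holds  (a6,r5):fails
Scope holds for 6 pair(s), so the sentence is false.

False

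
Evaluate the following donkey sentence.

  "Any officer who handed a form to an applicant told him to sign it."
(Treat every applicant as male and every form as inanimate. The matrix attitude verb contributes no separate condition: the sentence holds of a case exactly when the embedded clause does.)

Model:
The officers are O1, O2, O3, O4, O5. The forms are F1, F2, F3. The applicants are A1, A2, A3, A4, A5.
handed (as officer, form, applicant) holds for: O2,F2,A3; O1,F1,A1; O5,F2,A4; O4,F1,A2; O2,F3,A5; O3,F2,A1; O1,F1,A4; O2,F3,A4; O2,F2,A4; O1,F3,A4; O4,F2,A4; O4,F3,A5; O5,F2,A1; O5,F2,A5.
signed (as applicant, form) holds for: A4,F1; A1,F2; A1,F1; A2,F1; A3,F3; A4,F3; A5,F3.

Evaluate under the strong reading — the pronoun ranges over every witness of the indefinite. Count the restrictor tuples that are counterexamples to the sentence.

5

"him" takes "an applicant" as antecedent and "it" takes "a form"; both are donkey pronouns co-varying with the restrictor.
Strong reading: for every (o,f,a) with handed(o,f,a), signed(a,f).
Restrictor triples: (O1,F1,A1)→signed(A1,F1) ✓  (O1,F1,A4)→signed(A4,F1) ✓  (O1,F3,A4)→signed(A4,F3) ✓  (O2,F2,A3)→signed(A3,F2) ✗  (O2,F2,A4)→signed(A4,F2) ✗  (O2,F3,A4)→signed(A4,F3) ✓  (O2,F3,A5)→signed(A5,F3) ✓  (O3,F2,A1)→signed(A1,F2) ✓  (O4,F1,A2)→signed(A2,F1) ✓  (O4,F2,A4)→signed(A4,F2) ✗  (O4,F3,A5)→signed(A5,F3) ✓  (O5,F2,A1)→signed(A1,F2) ✓  (O5,F2,A4)→signed(A4,F2) ✗  (O5,F2,A5)→signed(A5,F2) ✗
Counterexamples (restrictor triples failing the scope): 5.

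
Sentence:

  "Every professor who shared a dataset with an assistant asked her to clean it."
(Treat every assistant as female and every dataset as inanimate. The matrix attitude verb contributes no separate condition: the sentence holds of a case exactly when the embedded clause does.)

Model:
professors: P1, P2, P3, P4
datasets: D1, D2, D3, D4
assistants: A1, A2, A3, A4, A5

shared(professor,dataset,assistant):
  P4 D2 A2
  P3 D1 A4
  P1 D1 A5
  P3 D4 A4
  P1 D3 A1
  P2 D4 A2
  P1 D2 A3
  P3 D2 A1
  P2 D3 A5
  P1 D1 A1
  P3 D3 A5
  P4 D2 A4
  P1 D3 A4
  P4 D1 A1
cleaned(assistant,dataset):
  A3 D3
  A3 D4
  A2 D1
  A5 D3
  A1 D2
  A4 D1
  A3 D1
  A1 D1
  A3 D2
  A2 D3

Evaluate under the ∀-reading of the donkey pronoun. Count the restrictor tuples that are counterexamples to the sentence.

7

"her" takes "an assistant" as antecedent and "it" takes "a dataset"; both are donkey pronouns co-varying with the restrictor.
Strong reading: for every (p,d,a) with shared(p,d,a), cleaned(a,d).
Restrictor triples: (P1,D1,A1)→cleaned(A1,D1) ✓  (P1,D1,A5)→cleaned(A5,D1) ✗  (P1,D2,A3)→cleaned(A3,D2) ✓  (P1,D3,A1)→cleaned(A1,D3) ✗  (P1,D3,A4)→cleaned(A4,D3) ✗  (P2,D3,A5)→cleaned(A5,D3) ✓  (P2,D4,A2)→cleaned(A2,D4) ✗  (P3,D1,A4)→cleaned(A4,D1) ✓  (P3,D2,A1)→cleaned(A1,D2) ✓  (P3,D3,A5)→cleaned(A5,D3) ✓  (P3,D4,A4)→cleaned(A4,D4) ✗  (P4,D1,A1)→cleaned(A1,D1) ✓  (P4,D2,A2)→cleaned(A2,D2) ✗  (P4,D2,A4)→cleaned(A4,D2) ✗
Counterexamples (restrictor triples failing the scope): 7.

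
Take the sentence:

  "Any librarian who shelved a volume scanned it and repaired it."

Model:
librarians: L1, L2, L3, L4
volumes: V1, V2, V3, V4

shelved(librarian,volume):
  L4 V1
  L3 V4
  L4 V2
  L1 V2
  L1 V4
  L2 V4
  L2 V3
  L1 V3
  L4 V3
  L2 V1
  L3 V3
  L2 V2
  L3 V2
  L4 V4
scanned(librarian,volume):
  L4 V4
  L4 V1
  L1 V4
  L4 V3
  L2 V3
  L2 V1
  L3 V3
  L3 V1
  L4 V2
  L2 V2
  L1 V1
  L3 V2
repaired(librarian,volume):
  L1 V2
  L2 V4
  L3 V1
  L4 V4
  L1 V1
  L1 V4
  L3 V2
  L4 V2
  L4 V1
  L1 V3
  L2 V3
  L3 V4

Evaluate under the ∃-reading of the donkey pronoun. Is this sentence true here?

"it" takes "a volume" as antecedent — a donkey pronoun bound across the clause boundary.
Weak reading: every librarian l with some shelved-volume has at least one shelved-volume v such that scanned(l,v) ∧ repaired(l,v).
Per librarian: L1:✓  L2:✓  L3:✓  L4:✓
Every librarian in the restrictor has a witness.

True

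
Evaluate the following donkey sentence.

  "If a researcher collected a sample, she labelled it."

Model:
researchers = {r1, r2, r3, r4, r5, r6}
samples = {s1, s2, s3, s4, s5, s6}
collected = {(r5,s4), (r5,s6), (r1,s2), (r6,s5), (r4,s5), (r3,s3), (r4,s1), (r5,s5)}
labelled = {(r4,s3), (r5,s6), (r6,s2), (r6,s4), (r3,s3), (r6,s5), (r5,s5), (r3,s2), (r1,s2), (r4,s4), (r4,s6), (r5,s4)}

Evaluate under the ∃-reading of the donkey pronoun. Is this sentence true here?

"it" takes "a sample" as antecedent — a donkey pronoun bound across the clause boundary.
Weak reading: every researcher r with some collected-sample has at least one collected-sample s such that labelled(r,s).
Per researcher: r1:✓  r3:✓  r4:✗  r5:✓  r6:✓
r4 has no witness among its collected-samples.

False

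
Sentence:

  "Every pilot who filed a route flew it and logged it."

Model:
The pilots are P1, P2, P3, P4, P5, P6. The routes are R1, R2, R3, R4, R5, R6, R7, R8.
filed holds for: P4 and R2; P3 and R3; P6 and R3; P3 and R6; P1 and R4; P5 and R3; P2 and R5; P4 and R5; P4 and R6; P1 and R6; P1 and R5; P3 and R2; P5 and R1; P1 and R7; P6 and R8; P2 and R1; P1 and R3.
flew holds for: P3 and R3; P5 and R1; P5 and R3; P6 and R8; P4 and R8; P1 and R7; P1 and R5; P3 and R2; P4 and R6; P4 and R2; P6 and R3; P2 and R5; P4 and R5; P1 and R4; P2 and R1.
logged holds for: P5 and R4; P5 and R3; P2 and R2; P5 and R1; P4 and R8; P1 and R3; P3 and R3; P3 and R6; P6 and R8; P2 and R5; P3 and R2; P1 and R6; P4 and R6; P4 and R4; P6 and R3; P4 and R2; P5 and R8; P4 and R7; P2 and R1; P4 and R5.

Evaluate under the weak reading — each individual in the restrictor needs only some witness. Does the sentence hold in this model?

False

"it" takes "a route" as antecedent — a donkey pronoun bound across the clause boundary.
Weak reading: every pilot p with some filed-route has at least one filed-route r such that flew(p,r) ∧ logged(p,r).
Per pilot: P1:✗  P2:✓  P3:✓  P4:✓  P5:✓  P6:✓
P1 has no witness among its filed-routes.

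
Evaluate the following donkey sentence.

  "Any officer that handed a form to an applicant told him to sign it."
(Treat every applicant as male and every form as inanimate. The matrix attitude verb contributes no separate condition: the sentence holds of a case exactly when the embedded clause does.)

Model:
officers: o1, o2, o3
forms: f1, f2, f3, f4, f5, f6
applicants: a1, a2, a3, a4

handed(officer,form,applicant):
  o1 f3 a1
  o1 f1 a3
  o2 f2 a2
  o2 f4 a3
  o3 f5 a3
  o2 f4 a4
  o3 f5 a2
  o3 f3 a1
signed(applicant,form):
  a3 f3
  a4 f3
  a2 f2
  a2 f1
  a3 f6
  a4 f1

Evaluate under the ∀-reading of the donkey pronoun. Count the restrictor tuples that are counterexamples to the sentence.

7

"him" takes "an applicant" as antecedent and "it" takes "a form"; both are donkey pronouns co-varying with the restrictor.
Strong reading: for every (o,f,a) with handed(o,f,a), signed(a,f).
Restrictor triples: (o1,f1,a3)→signed(a3,f1) ✗  (o1,f3,a1)→signed(a1,f3) ✗  (o2,f2,a2)→signed(a2,f2) ✓  (o2,f4,a3)→signed(a3,f4) ✗  (o2,f4,a4)→signed(a4,f4) ✗  (o3,f3,a1)→signed(a1,f3) ✗  (o3,f5,a2)→signed(a2,f5) ✗  (o3,f5,a3)→signed(a3,f5) ✗
Counterexamples (restrictor triples failing the scope): 7.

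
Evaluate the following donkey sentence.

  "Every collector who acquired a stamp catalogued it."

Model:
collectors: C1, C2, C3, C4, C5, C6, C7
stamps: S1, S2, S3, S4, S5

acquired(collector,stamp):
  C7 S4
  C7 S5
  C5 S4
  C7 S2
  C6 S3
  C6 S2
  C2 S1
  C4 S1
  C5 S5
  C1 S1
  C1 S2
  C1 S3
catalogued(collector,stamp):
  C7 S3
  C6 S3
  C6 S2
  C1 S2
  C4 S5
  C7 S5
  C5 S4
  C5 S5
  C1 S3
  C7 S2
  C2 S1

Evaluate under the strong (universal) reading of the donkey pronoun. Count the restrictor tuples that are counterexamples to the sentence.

3

"it" takes "a stamp" as antecedent — a donkey pronoun bound across the clause boundary.
Strong reading: for every (c,s) with acquired(c,s), catalogued(c,s).
Restrictor pairs: (C1,S1) ✗  (C1,S2) ✓  (C1,S3) ✓  (C2,S1) ✓  (C4,S1) ✗  (C5,S4) ✓  (C5,S5) ✓  (C6,S2) ✓  (C6,S3) ✓  (C7,S2) ✓  (C7,S4) ✗  (C7,S5) ✓
Counterexamples (restrictor pairs failing the scope): 3.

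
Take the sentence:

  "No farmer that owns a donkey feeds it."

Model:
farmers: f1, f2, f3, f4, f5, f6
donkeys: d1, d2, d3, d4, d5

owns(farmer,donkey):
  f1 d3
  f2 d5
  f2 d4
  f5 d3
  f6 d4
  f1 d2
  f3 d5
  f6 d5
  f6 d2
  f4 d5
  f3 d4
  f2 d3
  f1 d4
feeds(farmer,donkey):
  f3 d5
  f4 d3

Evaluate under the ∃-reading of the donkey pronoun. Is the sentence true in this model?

"it" takes "a donkey" as antecedent — a donkey pronoun bound across the clause boundary.
Truth condition: for no (f,d) with owns(f,d) does feeds(f,d) hold.
Restrictor pairs — does the scope hold? (f1,d2):fails  (f1,d3):fails  (f1,d4):fails  (f2,d3):fails  (f2,d4):fails  (f2,d5):fails  (f3,d4):fails  (f3,d5):holds  (f4,d5):fails  (f5,d3):fails  (f6,d2):fails  (f6,d4):fails  (f6,d5):fails
Scope holds for 1 pair(s), so the sentence is false.

False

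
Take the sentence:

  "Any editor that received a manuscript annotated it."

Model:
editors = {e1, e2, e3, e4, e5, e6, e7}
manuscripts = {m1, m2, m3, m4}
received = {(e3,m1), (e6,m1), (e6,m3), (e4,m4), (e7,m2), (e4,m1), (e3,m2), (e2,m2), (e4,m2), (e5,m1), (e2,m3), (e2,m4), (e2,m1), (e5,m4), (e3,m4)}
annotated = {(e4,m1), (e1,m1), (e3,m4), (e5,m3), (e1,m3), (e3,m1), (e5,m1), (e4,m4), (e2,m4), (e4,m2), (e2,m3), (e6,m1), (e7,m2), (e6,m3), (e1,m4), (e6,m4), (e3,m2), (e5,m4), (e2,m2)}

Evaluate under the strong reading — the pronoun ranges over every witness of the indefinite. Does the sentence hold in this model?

False

"it" takes "a manuscript" as antecedent — a donkey pronoun bound across the clause boundary.
Strong reading: for every (e,m) with received(e,m), annotated(e,m).
Restrictor pairs: (e2,m1) ✗  (e2,m2) ✓  (e2,m3) ✓  (e2,m4) ✓  (e3,m1) ✓  (e3,m2) ✓  (e3,m4) ✓  (e4,m1) ✓  (e4,m2) ✓  (e4,m4) ✓  (e5,m1) ✓  (e5,m4) ✓  (e6,m1) ✓  (e6,m3) ✓  (e7,m2) ✓
Counterexample: (e2,m1) is in received but fails the scope.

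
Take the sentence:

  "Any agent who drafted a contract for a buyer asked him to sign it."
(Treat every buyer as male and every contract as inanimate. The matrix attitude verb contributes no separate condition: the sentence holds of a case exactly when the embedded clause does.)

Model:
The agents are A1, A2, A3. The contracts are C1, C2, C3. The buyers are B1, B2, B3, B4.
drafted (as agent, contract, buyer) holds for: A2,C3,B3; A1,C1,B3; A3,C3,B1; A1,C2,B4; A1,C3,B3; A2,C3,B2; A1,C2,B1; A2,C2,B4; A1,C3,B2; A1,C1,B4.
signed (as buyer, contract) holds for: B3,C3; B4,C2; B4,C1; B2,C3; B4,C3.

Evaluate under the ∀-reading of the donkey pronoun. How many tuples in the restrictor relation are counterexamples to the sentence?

"him" takes "a buyer" as antecedent and "it" takes "a contract"; both are donkey pronouns co-varying with the restrictor.
Strong reading: for every (a,c,b) with drafted(a,c,b), signed(b,c).
Restrictor triples: (A1,C1,B3)→signed(B3,C1) ✗  (A1,C1,B4)→signed(B4,C1) ✓  (A1,C2,B1)→signed(B1,C2) ✗  (A1,C2,B4)→signed(B4,C2) ✓  (A1,C3,B2)→signed(B2,C3) ✓  (A1,C3,B3)→signed(B3,C3) ✓  (A2,C2,B4)→signed(B4,C2) ✓  (A2,C3,B2)→signed(B2,C3) ✓  (A2,C3,B3)→signed(B3,C3) ✓  (A3,C3,B1)→signed(B1,C3) ✗
Counterexamples (restrictor triples failing the scope): 3.

3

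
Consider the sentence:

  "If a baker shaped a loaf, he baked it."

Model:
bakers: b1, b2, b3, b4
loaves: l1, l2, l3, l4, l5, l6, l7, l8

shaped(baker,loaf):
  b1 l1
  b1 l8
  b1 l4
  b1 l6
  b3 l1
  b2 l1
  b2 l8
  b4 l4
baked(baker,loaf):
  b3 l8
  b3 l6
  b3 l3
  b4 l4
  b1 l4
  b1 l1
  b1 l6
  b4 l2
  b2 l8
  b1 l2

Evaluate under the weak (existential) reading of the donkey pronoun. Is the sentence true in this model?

False

"it" takes "a loaf" as antecedent — a donkey pronoun bound across the clause boundary.
Weak reading: every baker b with some shaped-loaf has at least one shaped-loaf l such that baked(b,l).
Per baker: b1:✓  b2:✓  b3:✗  b4:✓
b3 has no witness among its shaped-loaves.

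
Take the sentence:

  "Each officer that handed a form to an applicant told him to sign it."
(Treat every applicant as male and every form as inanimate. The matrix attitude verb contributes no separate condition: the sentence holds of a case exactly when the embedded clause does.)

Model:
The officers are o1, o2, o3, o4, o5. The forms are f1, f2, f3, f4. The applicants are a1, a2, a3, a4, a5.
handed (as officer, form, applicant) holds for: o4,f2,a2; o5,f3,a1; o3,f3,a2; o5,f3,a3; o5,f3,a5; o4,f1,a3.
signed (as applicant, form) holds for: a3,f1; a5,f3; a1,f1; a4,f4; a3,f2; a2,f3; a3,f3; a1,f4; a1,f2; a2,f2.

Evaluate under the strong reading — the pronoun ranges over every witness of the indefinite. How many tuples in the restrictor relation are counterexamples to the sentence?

"him" takes "an applicant" as antecedent and "it" takes "a form"; both are donkey pronouns co-varying with the restrictor.
Strong reading: for every (o,f,a) with handed(o,f,a), signed(a,f).
Restrictor triples: (o3,f3,a2)→signed(a2,f3) ✓  (o4,f1,a3)→signed(a3,f1) ✓  (o4,f2,a2)→signed(a2,f2) ✓  (o5,f3,a1)→signed(a1,f3) ✗  (o5,f3,a3)→signed(a3,f3) ✓  (o5,f3,a5)→signed(a5,f3) ✓
Counterexamples (restrictor triples failing the scope): 1.

1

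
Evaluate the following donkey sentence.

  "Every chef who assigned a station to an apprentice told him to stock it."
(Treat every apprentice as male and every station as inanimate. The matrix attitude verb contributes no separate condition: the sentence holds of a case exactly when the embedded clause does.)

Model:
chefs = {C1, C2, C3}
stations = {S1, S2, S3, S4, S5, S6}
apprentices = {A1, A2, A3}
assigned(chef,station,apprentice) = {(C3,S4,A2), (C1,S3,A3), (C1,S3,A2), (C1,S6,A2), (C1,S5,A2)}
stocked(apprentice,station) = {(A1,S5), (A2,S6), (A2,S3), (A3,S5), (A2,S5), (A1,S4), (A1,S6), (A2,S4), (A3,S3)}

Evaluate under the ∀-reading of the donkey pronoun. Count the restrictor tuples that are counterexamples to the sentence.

0

"him" takes "an apprentice" as antecedent and "it" takes "a station"; both are donkey pronouns co-varying with the restrictor.
Strong reading: for every (c,s,a) with assigned(c,s,a), stocked(a,s).
Restrictor triples: (C1,S3,A2)→stocked(A2,S3) ✓  (C1,S3,A3)→stocked(A3,S3) ✓  (C1,S5,A2)→stocked(A2,S5) ✓  (C1,S6,A2)→stocked(A2,S6) ✓  (C3,S4,A2)→stocked(A2,S4) ✓
Counterexamples (restrictor triples failing the scope): 0.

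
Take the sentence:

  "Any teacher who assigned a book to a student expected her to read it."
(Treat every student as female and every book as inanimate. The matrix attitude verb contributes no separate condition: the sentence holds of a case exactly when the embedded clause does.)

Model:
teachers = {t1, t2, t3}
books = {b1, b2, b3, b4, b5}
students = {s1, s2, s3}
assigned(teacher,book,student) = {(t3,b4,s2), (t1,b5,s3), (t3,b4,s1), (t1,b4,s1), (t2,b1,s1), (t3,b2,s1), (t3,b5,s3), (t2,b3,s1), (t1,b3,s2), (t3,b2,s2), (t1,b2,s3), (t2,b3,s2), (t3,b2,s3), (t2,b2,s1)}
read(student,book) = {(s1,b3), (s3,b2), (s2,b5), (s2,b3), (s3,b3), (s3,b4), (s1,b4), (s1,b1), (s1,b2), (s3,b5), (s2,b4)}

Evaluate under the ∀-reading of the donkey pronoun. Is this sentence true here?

False

"her" takes "a student" as antecedent and "it" takes "a book"; both are donkey pronouns co-varying with the restrictor.
Strong reading: for every (t,b,s) with assigned(t,b,s), read(s,b).
Restrictor triples: (t1,b2,s3)→read(s3,b2) ✓  (t1,b3,s2)→read(s2,b3) ✓  (t1,b4,s1)→read(s1,b4) ✓  (t1,b5,s3)→read(s3,b5) ✓  (t2,b1,s1)→read(s1,b1) ✓  (t2,b2,s1)→read(s1,b2) ✓  (t2,b3,s1)→read(s1,b3) ✓  (t2,b3,s2)→read(s2,b3) ✓  (t3,b2,s1)→read(s1,b2) ✓  (t3,b2,s2)→read(s2,b2) ✗  (t3,b2,s3)→read(s3,b2) ✓  (t3,b4,s1)→read(s1,b4) ✓  (t3,b4,s2)→read(s2,b4) ✓  (t3,b5,s3)→read(s3,b5) ✓
Counterexample: (t3,b2,s2) — read(s2,b2) does not hold.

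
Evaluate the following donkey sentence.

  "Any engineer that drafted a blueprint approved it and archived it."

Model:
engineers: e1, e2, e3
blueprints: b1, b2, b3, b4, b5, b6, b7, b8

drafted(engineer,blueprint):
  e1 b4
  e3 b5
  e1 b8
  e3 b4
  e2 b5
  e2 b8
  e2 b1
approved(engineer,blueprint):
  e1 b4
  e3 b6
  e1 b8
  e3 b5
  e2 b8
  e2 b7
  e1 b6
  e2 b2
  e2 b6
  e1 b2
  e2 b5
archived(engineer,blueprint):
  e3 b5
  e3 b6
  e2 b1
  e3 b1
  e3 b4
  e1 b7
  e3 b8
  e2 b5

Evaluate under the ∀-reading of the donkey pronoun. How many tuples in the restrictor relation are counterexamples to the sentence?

"it" takes "a blueprint" as antecedent — a donkey pronoun bound across the clause boundary.
Strong reading: for every (e,b) with drafted(e,b), approved(e,b) ∧ archived(e,b).
Restrictor pairs: (e1,b4) ✗  (e1,b8) ✗  (e2,b1) ✗  (e2,b5) ✓  (e2,b8) ✗  (e3,b4) ✗  (e3,b5) ✓
Counterexamples (restrictor pairs failing the scope): 5.

5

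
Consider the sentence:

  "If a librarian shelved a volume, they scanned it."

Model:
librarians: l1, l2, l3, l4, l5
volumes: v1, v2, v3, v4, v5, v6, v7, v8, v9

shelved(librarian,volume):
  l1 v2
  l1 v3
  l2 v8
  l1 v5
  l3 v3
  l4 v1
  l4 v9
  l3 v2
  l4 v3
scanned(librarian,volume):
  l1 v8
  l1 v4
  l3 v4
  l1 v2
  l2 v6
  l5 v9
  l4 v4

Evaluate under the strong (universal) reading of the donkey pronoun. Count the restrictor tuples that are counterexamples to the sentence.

8

"it" takes "a volume" as antecedent — a donkey pronoun bound across the clause boundary.
Strong reading: for every (l,v) with shelved(l,v), scanned(l,v).
Restrictor pairs: (l1,v2) ✓  (l1,v3) ✗  (l1,v5) ✗  (l2,v8) ✗  (l3,v2) ✗  (l3,v3) ✗  (l4,v1) ✗  (l4,v3) ✗  (l4,v9) ✗
Counterexamples (restrictor pairs failing the scope): 8.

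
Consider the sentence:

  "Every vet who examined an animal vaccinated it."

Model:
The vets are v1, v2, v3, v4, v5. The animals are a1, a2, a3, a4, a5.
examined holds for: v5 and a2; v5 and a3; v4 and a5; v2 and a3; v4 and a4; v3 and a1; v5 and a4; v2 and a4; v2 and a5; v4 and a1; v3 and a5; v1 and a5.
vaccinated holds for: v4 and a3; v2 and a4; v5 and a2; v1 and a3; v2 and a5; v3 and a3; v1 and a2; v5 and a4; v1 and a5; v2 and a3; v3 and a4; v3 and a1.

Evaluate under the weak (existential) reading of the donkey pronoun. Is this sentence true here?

"it" takes "an animal" as antecedent — a donkey pronoun bound across the clause boundary.
Weak reading: every vet v with some examined-animal has at least one examined-animal a such that vaccinated(v,a).
Per vet: v1:✓  v2:✓  v3:✓  v4:✗  v5:✓
v4 has no witness among its examined-animals.

False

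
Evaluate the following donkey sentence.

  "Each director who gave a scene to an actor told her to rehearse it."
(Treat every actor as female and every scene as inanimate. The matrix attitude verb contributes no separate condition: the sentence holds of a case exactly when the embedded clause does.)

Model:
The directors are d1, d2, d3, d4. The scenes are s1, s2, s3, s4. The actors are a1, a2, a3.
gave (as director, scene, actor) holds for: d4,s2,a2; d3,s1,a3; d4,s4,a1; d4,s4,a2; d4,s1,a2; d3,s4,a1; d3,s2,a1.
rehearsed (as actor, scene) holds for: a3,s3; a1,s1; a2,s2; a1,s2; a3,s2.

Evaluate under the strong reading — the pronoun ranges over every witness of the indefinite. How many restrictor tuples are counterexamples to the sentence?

5

"her" takes "an actor" as antecedent and "it" takes "a scene"; both are donkey pronouns co-varying with the restrictor.
Strong reading: for every (d,s,a) with gave(d,s,a), rehearsed(a,s).
Restrictor triples: (d3,s1,a3)→rehearsed(a3,s1) ✗  (d3,s2,a1)→rehearsed(a1,s2) ✓  (d3,s4,a1)→rehearsed(a1,s4) ✗  (d4,s1,a2)→rehearsed(a2,s1) ✗  (d4,s2,a2)→rehearsed(a2,s2) ✓  (d4,s4,a1)→rehearsed(a1,s4) ✗  (d4,s4,a2)→rehearsed(a2,s4) ✗
Counterexamples (restrictor triples failing the scope): 5.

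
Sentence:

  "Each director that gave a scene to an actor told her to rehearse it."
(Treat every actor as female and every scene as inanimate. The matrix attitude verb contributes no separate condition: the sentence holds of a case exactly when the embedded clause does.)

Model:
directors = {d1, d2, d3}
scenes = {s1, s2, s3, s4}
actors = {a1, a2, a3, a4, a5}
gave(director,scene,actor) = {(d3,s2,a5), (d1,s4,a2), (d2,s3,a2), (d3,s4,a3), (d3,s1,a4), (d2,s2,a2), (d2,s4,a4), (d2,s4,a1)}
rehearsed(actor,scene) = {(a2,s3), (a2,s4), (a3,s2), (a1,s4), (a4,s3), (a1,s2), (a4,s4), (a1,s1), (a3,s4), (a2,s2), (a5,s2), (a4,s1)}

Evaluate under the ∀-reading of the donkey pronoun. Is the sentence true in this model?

"her" takes "an actor" as antecedent and "it" takes "a scene"; both are donkey pronouns co-varying with the restrictor.
Strong reading: for every (d,s,a) with gave(d,s,a), rehearsed(a,s).
Restrictor triples: (d1,s4,a2)→rehearsed(a2,s4) ✓  (d2,s2,a2)→rehearsed(a2,s2) ✓  (d2,s3,a2)→rehearsed(a2,s3) ✓  (d2,s4,a1)→rehearsed(a1,s4) ✓  (d2,s4,a4)→rehearsed(a4,s4) ✓  (d3,s1,a4)→rehearsed(a4,s1) ✓  (d3,s2,a5)→rehearsed(a5,s2) ✓  (d3,s4,a3)→rehearsed(a3,s4) ✓
Every restrictor triple satisfies the scope.

True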